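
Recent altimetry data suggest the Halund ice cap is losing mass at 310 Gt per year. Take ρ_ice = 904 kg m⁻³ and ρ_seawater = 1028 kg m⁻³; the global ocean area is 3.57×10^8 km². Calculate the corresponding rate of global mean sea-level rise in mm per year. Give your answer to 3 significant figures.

≈ 0.845 mm/yr

ρ_w = 1028 kg m⁻³. Annual water volume added = 310 Gt / ρ_w = 3.100×10^14 kg / 1028 kg m⁻³ = 3.016×10^11 m³.
Δh per year = 3.016×10^11 / 3.57×10^14 = 8.45×10^-4 m = 0.845 mm.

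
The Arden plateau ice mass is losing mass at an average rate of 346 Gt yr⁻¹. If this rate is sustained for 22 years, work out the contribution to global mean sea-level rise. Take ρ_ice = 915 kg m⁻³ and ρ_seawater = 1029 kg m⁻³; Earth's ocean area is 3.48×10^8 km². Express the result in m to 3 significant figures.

≈ 0.0213 m

Total mass lost = 346 Gt/yr × 22 yr = 7612 Gt = 7.612×10^15 kg.
ρ_w = 1029 kg m⁻³, so water volume = 7.612×10^15 / 1029 = 7.397×10^12 m³.
Δh = 7.397×10^12 / 3.48×10^14 = 0.0213 m.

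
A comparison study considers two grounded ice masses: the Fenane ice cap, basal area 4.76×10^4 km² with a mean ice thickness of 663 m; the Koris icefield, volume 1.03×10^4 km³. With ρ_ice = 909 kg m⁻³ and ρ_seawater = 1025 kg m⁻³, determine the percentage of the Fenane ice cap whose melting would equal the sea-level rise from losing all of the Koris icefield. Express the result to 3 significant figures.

≈ 32.6 %

Equal sea-level rise means equal mass of meltwater, i.e. equal mass of ice lost.
Ice mass of Koris: 9.363×10^15 kg; ice mass of Fenane: 2.869×10^16 kg.
Fraction required = 9.363×10^15 / 2.869×10^16 = 0.326 → 32.6 %.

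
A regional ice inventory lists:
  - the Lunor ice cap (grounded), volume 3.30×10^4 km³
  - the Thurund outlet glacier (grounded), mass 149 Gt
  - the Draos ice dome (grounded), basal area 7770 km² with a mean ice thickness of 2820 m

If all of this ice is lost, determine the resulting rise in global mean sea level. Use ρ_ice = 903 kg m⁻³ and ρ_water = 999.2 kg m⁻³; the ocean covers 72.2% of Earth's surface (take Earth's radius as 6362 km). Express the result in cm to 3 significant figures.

Lunor: 3.30×10^4 km³ × (903/999.2) = 2.982×10^4 km³ of water.
Thurund: 149 Gt = 1.490×10^14 kg; dividing by ρ_w = 999.2 kg m⁻³ gives 1.491×10^11 m³ of water.
Draos: ice volume = 7770 km² × 2820 m = 2.191×10^4 km³; 2.191×10^4 × (903/999.2) = 1.980×10^4 km³ of water.
Total added water ≈ 4.977×10^13 m³ over 3.67×10^14 m² → Δh = 0.136 m = 13.6 cm.

≈ 13.6 cm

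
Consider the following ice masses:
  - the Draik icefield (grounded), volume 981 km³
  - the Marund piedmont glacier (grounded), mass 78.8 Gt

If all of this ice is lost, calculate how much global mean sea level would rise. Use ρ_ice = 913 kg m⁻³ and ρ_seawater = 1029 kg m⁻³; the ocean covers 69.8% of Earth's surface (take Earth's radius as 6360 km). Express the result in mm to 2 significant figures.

Draik: 981 km³ × (913/1029) = 870.4 km³ of water.
Marund: 78.8 Gt = 7.880×10^13 kg; dividing by ρ_w = 1029 kg m⁻³ gives 7.658×10^10 m³ of water.
Total added water ≈ 9.470×10^11 m³ over 3.55×10^14 m² → Δh = 2.67×10^-3 m = 2.7 mm.

≈ 2.7 mm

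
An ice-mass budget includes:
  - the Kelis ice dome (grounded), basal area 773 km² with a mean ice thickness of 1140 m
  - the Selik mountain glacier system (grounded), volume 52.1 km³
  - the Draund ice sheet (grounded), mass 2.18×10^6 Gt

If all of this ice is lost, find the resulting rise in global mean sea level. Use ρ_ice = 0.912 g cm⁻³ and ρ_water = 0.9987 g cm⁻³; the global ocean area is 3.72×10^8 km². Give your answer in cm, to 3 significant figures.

Kelis: ice volume = 773 km² × 1140 m = 881.2 km³; 881.2 × (912/998.7) = 804.7 km³ of water.
Selik: 52.1 km³ × (912/998.7) = 47.58 km³ of water.
Draund: 2.18×10^6 Gt = 2.180×10^18 kg; dividing by ρ_w = 0.9987 g cm⁻³ = 998.7 kg m⁻³ gives 2.183×10^15 m³ of water.
Total added water ≈ 2.184×10^15 m³ over 3.72×10^14 m² → Δh = 5.87 m = 587 cm.

≈ 587 cm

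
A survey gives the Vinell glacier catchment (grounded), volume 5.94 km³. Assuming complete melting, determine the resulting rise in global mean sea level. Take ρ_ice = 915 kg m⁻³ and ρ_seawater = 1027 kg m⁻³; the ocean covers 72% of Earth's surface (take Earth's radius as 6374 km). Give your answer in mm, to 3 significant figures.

≈ 0.0144 mm

Vinell: 5.94 km³ × (915/1027) = 5.292 km³ of water.
Spread over 3.68×10^14 m² of ocean, Δh = 5.292×10^9 / 3.68×10^14 = 1.44×10^-5 m = 0.0144 mm.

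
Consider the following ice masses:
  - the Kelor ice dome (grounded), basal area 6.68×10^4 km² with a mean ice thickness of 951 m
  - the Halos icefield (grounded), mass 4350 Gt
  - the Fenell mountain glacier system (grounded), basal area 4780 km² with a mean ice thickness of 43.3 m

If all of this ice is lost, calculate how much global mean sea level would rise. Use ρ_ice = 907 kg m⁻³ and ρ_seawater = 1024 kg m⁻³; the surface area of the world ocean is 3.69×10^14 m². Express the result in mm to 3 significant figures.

Kelor: ice volume = 6.68×10^4 km² × 951 m = 6.353×10^4 km³; 6.353×10^4 × (907/1024) = 5.627×10^4 km³ of water.
Halos: 4350 Gt = 4.350×10^15 kg; dividing by ρ_w = 1024 kg m⁻³ gives 4.248×10^12 m³ of water.
Fenell: ice volume = 4780 km² × 43.3 m = 207.0 km³; 207.0 × (907/1024) = 183.3 km³ of water.
Total added water ≈ 6.070×10^13 m³ over 3.69×10^14 m² → Δh = 0.164 m = 164 mm.

≈ 164 mm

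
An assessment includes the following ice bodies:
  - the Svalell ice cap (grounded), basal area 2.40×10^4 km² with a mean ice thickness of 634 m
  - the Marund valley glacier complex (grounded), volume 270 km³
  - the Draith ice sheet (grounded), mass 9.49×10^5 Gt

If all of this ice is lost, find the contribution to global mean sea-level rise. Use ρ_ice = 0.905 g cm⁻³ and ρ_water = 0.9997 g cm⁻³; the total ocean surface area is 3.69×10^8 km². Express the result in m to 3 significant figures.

≈ 2.61 m

Svalell: ice volume = 2.40×10^4 km² × 634 m = 1.522×10^4 km³; 1.522×10^4 × (905/999.7) = 1.377×10^4 km³ of water.
Marund: 270 km³ × (905/999.7) = 244.4 km³ of water.
Draith: 9.49×10^5 Gt = 9.490×10^17 kg; dividing by ρ_w = 0.9997 g cm⁻³ = 999.7 kg m⁻³ gives 9.493×10^14 m³ of water.
Total added water ≈ 9.633×10^14 m³ over 3.69×10^14 m² → Δh = 2.61 m.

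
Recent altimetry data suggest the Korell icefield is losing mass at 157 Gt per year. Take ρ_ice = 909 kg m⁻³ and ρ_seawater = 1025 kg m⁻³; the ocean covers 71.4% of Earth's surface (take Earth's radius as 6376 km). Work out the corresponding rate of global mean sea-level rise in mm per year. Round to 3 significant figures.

ρ_w = 1025 kg m⁻³. Annual water volume added = 157 Gt / ρ_w = 1.570×10^14 kg / 1025 kg m⁻³ = 1.532×10^11 m³.
Δh per year = 1.532×10^11 / 3.65×10^14 = 4.20×10^-4 m = 0.420 mm.

≈ 0.420 mm/yr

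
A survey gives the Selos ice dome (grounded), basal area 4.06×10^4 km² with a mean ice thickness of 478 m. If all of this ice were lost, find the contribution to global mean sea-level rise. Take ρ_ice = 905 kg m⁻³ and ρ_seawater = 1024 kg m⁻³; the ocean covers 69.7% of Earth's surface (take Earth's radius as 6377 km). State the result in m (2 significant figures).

≈ 0.048 m

Selos: ice volume = 4.06×10^4 km² × 478 m = 1.941×10^4 km³; 1.941×10^4 × (905/1024) = 1.715×10^4 km³ of water.
Spread over 3.56×10^14 m² of ocean, Δh = 1.715×10^13 / 3.56×10^14 = 0.0482 m.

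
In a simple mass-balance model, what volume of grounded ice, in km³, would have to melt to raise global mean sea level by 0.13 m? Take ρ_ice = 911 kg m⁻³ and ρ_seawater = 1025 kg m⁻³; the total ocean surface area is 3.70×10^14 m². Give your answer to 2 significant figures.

Required water volume = Δh × A = 0.13 m × 3.70×10^14 m² = 4.810×10^13 m³ = 4.810×10^4 km³.
Ice volume = water volume × ρ_w/ρ_ice = 4.810×10^4 × 1025/911 = 5.4×10^4 km³.

≈ 5.4×10^4 km³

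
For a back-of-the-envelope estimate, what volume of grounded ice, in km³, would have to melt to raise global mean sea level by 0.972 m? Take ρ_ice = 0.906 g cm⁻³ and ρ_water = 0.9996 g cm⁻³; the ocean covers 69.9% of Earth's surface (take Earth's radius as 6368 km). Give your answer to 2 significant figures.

Required water volume = Δh × A = 0.972 m × 3.56×10^14 m² = 3.462×10^14 m³ = 3.462×10^5 km³.
Ice volume = water volume × ρ_w/ρ_ice = 3.462×10^5 × 999.6/906 = 3.8×10^5 km³.

≈ 3.8×10^5 km³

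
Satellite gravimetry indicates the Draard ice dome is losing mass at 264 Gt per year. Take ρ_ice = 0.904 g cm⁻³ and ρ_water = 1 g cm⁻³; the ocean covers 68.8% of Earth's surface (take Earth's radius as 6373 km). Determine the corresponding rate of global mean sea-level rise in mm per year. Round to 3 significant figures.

≈ 0.752 mm/yr

ρ_w = 1 g cm⁻³ = 1000 kg m⁻³. Annual water volume added = 264 Gt / ρ_w = 2.640×10^14 kg / 1000 kg m⁻³ = 2.640×10^11 m³.
Δh per year = 2.640×10^11 / 3.51×10^14 = 7.52×10^-4 m = 0.752 mm.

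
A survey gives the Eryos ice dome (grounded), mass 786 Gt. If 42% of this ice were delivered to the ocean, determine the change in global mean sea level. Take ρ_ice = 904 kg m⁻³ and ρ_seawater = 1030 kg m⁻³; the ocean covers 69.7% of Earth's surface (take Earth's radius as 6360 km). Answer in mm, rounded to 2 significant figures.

≈ 0.90 mm

Eryos: 0.42 × 786 Gt = 3.301×10^14 kg; dividing by ρ_w = 1030 kg m⁻³ gives 3.205×10^11 m³ of water.
Spread over 3.54×10^14 m² of ocean, Δh = 3.205×10^11 / 3.54×10^14 = 9.05×10^-4 m = 0.90 mm.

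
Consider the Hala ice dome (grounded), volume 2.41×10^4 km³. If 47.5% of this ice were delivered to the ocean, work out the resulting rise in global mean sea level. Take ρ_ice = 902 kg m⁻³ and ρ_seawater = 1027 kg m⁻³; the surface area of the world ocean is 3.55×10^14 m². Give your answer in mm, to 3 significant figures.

≈ 28.3 mm

Hala: 0.475 × 2.41×10^4 km³ × (902/1027) = 1.005×10^4 km³ of water.
Spread over 3.55×10^14 m² of ocean, Δh = 1.005×10^13 / 3.55×10^14 = 0.0283 m = 28.3 mm.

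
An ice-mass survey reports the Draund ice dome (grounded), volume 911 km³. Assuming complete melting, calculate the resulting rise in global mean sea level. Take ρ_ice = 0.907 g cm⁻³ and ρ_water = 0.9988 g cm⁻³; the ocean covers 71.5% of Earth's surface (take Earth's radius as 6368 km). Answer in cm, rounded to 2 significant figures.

Draund: 911 km³ × (907/998.8) = 827.3 km³ of water.
Spread over 3.64×10^14 m² of ocean, Δh = 8.273×10^11 / 3.64×10^14 = 2.27×10^-3 m = 0.23 cm.

≈ 0.23 cm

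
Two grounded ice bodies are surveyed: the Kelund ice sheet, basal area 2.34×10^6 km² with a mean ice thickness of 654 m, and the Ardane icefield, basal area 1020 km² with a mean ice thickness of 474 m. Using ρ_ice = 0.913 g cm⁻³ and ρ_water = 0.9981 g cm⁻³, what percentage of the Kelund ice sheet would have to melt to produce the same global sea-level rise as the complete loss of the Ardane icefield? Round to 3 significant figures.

≈ 0.0316 %

Equal sea-level rise means equal mass of meltwater, i.e. equal mass of ice lost.
Ice mass of Ardane: 4.414×10^14 kg; ice mass of Kelund: 1.397×10^18 kg.
Fraction required = 4.414×10^14 / 1.397×10^18 = 3.16×10^-4 → 0.0316 %.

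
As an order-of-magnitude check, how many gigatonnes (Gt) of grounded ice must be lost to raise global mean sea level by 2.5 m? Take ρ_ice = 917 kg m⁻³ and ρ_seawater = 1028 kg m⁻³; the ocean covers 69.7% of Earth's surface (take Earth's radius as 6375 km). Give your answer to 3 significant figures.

Required water volume = Δh × A = 2.5 m × 3.56×10^14 m² = 8.899×10^14 m³.
ρ_w = 1028 kg m⁻³, so the mass of water = 8.899×10^14 m³ × 1028 kg m⁻³ = 9.148×10^17 kg = 9.15×10^5 Gt (and the same mass of ice, by conservation).

≈ 9.15×10^5 Gt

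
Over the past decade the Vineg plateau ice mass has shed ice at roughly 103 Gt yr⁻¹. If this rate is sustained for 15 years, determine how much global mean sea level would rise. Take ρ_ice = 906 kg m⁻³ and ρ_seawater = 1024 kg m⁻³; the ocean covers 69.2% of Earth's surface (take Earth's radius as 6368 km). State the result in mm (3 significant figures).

≈ 4.28 mm

Total mass lost = 103 Gt/yr × 15 yr = 1545 Gt = 1.545×10^15 kg.
ρ_w = 1024 kg m⁻³, so water volume = 1.545×10^15 / 1024 = 1.509×10^12 m³.
Δh = 1.509×10^12 / 3.53×10^14 = 4.28×10^-3 m = 4.28 mm.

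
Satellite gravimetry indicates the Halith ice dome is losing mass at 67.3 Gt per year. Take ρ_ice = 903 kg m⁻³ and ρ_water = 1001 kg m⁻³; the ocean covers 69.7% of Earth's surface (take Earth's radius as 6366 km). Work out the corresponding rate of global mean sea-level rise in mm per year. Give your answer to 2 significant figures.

≈ 0.19 mm/yr

ρ_w = 1001 kg m⁻³. Annual water volume added = 67.3 Gt / ρ_w = 6.730×10^13 kg / 1001 kg m⁻³ = 6.723×10^10 m³.
Δh per year = 6.723×10^10 / 3.55×10^14 = 1.89×10^-4 m = 0.19 mm.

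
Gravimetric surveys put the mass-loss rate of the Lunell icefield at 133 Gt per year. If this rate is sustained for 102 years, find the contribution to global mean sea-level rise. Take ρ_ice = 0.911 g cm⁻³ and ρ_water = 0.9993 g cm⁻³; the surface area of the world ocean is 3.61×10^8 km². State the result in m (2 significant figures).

Total mass lost = 133 Gt/yr × 102 yr = 1.357×10^4 Gt = 1.357×10^16 kg.
ρ_w = 0.9993 g cm⁻³ = 999.3 kg m⁻³, so water volume = 1.357×10^16 / 999.3 = 1.358×10^13 m³.
Δh = 1.358×10^13 / 3.61×10^14 = 0.0376 m.

≈ 0.038 m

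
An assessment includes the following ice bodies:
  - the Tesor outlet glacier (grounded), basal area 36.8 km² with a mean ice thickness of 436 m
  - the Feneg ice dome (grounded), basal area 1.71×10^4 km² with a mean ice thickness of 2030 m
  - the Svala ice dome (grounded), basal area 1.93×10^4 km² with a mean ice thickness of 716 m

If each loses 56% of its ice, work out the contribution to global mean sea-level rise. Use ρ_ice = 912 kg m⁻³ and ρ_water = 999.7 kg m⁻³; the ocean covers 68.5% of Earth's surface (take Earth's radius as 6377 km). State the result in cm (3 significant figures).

≈ 7.09 cm

Tesor: ice volume = 36.8 km² × 436 m = 16.04 km³; 0.56 × 16.04 × (912/999.7) = 8.197 km³ of water.
Feneg: ice volume = 1.71×10^4 km² × 2030 m = 3.471×10^4 km³; 0.56 × 3.471×10^4 × (912/999.7) = 1.773×10^4 km³ of water.
Svala: ice volume = 1.93×10^4 km² × 716 m = 1.382×10^4 km³; 0.56 × 1.382×10^4 × (912/999.7) = 7060 km³ of water.
Total added water ≈ 2.480×10^13 m³ over 3.50×10^14 m² → Δh = 0.0709 m = 7.09 cm.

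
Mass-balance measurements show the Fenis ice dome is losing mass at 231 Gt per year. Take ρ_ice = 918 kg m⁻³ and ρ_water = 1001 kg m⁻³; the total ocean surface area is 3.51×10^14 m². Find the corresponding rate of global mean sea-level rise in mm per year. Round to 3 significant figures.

ρ_w = 1001 kg m⁻³. Annual water volume added = 231 Gt / ρ_w = 2.310×10^14 kg / 1001 kg m⁻³ = 2.308×10^11 m³.
Δh per year = 2.308×10^11 / 3.51×10^14 = 6.57×10^-4 m = 0.657 mm.

≈ 0.657 mm/yr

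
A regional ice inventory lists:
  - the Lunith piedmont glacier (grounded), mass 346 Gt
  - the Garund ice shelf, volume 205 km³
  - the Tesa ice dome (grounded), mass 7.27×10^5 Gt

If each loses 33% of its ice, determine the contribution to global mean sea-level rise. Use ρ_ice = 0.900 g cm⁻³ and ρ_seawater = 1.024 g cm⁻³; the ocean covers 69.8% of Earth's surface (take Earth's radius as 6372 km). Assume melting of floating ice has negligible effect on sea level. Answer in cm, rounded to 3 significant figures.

Lunith: 0.33 × 346 Gt = 1.142×10^14 kg; dividing by ρ_w = 1.024 g cm⁻³ = 1024 kg m⁻³ gives 1.115×10^11 m³ of water.
The Garund ice shelf is floating and already displaces its own weight of water, so its melt adds essentially nothing to sea level.
Tesa: 0.33 × 7.27×10^5 Gt = 2.399×10^17 kg; dividing by ρ_w = 1024 kg m⁻³ gives 2.343×10^14 m³ of water.
Total added water ≈ 2.344×10^14 m³ over 3.56×10^14 m² → Δh = 0.658 m = 65.8 cm.

≈ 65.8 cm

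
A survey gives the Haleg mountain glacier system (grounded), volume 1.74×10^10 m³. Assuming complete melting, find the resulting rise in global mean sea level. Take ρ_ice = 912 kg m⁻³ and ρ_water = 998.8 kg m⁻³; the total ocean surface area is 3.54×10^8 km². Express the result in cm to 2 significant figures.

≈ 4.5×10^-3 cm

Haleg: 1.74×10^10 m³ × (912/998.8) = 1.589×10^10 m³ of water.
Spread over 3.54×10^14 m² of ocean, Δh = 1.589×10^10 / 3.54×10^14 = 4.49×10^-5 m = 4.5×10^-3 cm.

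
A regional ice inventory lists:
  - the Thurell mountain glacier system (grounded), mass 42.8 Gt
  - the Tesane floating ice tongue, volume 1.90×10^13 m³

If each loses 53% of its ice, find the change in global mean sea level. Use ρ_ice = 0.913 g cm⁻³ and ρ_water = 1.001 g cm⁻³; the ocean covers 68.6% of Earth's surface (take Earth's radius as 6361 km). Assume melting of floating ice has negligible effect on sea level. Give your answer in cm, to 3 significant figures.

≈ 6.50×10^-3 cm

Thurell: 0.53 × 42.8 Gt = 2.268×10^13 kg; dividing by ρ_w = 1.001 g cm⁻³ = 1001 kg m⁻³ gives 2.266×10^10 m³ of water.
The Tesane floating ice tongue is floating and already displaces its own weight of water, so its melt adds essentially nothing to sea level.
Total added water ≈ 2.266×10^10 m³ over 3.49×10^14 m² → Δh = 6.50×10^-5 m = 6.50×10^-3 cm.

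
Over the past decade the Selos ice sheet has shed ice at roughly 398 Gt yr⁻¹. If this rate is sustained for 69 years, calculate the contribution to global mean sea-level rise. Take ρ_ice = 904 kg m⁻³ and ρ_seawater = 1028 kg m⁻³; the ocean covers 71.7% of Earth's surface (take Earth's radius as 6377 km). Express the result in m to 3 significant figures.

Total mass lost = 398 Gt/yr × 69 yr = 2.746×10^4 Gt = 2.746×10^16 kg.
ρ_w = 1028 kg m⁻³, so water volume = 2.746×10^16 / 1028 = 2.671×10^13 m³.
Δh = 2.671×10^13 / 3.66×10^14 = 0.0729 m.

≈ 0.0729 m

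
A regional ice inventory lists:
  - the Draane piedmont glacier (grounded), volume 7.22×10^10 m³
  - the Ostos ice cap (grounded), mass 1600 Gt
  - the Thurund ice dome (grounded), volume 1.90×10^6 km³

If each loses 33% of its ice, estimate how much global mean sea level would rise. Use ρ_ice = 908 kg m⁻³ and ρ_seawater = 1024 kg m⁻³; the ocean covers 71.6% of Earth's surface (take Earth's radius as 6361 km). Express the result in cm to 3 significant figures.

Draane: 0.33 × 7.22×10^10 m³ × (908/1024) = 2.113×10^10 m³ of water.
Ostos: 0.33 × 1600 Gt = 5.280×10^14 kg; dividing by ρ_w = 1024 kg m⁻³ gives 5.156×10^11 m³ of water.
Thurund: 0.33 × 1.90×10^6 km³ × (908/1024) = 5.560×10^5 km³ of water.
Total added water ≈ 5.565×10^14 m³ over 3.64×10^14 m² → Δh = 1.53 m = 153 cm.

≈ 153 cm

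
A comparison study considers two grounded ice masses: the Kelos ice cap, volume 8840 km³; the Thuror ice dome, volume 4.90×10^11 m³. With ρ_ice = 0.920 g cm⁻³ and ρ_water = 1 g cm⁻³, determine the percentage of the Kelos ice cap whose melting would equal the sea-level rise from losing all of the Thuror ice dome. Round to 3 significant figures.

≈ 5.54 %

Equal sea-level rise means equal mass of meltwater, i.e. equal mass of ice lost.
Ice mass of Thuror: 4.508×10^14 kg; ice mass of Kelos: 8.133×10^15 kg.
Fraction required = 4.508×10^14 / 8.133×10^15 = 0.0554 → 5.54 %.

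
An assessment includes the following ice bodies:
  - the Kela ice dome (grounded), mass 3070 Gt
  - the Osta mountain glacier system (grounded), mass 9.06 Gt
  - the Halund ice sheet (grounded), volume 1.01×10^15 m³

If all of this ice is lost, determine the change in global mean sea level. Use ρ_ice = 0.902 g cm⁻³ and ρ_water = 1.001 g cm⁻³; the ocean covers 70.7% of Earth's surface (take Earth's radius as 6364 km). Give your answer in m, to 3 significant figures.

Kela: 3070 Gt = 3.070×10^15 kg; dividing by ρ_w = 1.001 g cm⁻³ = 1001 kg m⁻³ gives 3.067×10^12 m³ of water.
Osta: 9.06 Gt = 9.060×10^12 kg; dividing by ρ_w = 1001 kg m⁻³ gives 9.051×10^9 m³ of water.
Halund: 1.01×10^15 m³ × (902/1001) = 9.101×10^14 m³ of water.
Total added water ≈ 9.132×10^14 m³ over 3.60×10^14 m² → Δh = 2.54 m.

≈ 2.54 m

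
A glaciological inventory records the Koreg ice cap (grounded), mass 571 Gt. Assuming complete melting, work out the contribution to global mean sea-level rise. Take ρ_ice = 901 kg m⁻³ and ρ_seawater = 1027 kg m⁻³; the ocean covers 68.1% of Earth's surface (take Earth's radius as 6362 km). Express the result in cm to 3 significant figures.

≈ 0.161 cm

Koreg: 571 Gt = 5.710×10^14 kg; dividing by ρ_w = 1027 kg m⁻³ gives 5.560×10^11 m³ of water.
Spread over 3.46×10^14 m² of ocean, Δh = 5.560×10^11 / 3.46×10^14 = 1.61×10^-3 m = 0.161 cm.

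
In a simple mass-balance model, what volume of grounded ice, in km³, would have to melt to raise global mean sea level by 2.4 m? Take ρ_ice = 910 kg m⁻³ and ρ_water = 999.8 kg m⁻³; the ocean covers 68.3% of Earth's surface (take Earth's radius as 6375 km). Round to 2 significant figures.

≈ 9.2×10^5 km³

Required water volume = Δh × A = 2.4 m × 3.49×10^14 m² = 8.371×10^14 m³ = 8.371×10^5 km³.
Ice volume = water volume × ρ_w/ρ_ice = 8.371×10^5 × 999.8/910 = 9.2×10^5 km³.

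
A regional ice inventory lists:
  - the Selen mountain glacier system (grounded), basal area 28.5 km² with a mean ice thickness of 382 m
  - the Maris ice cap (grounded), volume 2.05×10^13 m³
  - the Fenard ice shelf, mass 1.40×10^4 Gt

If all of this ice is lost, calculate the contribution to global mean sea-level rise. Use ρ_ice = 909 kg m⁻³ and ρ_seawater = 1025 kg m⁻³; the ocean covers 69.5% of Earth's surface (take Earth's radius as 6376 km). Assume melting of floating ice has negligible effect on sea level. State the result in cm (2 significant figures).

≈ 5.1 cm

Selen: ice volume = 28.5 km² × 382 m = 10.89 km³; 10.89 × (909/1025) = 9.655 km³ of water.
Maris: 2.05×10^13 m³ × (909/1025) = 1.818×10^13 m³ of water.
The Fenard ice shelf is floating and already displaces its own weight of water, so its melt adds essentially nothing to sea level.
Total added water ≈ 1.819×10^13 m³ over 3.55×10^14 m² → Δh = 0.0512 m = 5.1 cm.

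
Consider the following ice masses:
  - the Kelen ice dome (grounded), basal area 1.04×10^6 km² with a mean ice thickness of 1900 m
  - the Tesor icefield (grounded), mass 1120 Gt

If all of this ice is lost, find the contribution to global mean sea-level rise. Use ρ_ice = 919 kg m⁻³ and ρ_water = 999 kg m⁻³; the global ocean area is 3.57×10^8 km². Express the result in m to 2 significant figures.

Kelen: ice volume = 1.04×10^6 km² × 1900 m = 1.976×10^6 km³; 1.976×10^6 × (919/999) = 1.818×10^6 km³ of water.
Tesor: 1120 Gt = 1.120×10^15 kg; dividing by ρ_w = 999 kg m⁻³ gives 1.121×10^12 m³ of water.
Total added water ≈ 1.819×10^15 m³ over 3.57×10^14 m² → Δh = 5.09 m.

≈ 5.1 m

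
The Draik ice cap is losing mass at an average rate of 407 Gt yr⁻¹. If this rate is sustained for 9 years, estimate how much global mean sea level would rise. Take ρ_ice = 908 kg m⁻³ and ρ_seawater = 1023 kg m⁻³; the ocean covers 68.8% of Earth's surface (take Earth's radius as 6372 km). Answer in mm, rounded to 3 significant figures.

Total mass lost = 407 Gt/yr × 9 yr = 3663 Gt = 3.663×10^15 kg.
ρ_w = 1023 kg m⁻³, so water volume = 3.663×10^15 / 1023 = 3.581×10^12 m³.
Δh = 3.581×10^12 / 3.51×10^14 = 0.0102 m = 10.2 mm.

≈ 10.2 mm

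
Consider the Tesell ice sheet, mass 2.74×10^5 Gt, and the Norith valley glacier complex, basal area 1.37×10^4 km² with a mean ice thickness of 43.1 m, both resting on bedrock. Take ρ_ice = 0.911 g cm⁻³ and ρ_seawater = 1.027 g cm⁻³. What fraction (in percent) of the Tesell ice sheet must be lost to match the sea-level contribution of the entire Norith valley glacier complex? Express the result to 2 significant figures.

Equal sea-level rise means equal mass of meltwater, i.e. equal mass of ice lost.
Ice mass of Norith: 5.379×10^14 kg; ice mass of Tesell: 2.740×10^17 kg.
Fraction required = 5.379×10^14 / 2.740×10^17 = 1.96×10^-3 → 0.20 %.

≈ 0.20 %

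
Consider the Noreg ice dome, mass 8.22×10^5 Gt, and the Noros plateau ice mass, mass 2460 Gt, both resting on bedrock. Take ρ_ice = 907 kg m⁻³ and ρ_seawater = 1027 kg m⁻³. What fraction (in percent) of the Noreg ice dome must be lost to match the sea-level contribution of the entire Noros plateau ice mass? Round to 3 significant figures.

≈ 0.299 %

Equal sea-level rise means equal mass of meltwater, i.e. equal mass of ice lost.
Ice mass of Noros: 2.460×10^15 kg; ice mass of Noreg: 8.220×10^17 kg.
Fraction required = 2.460×10^15 / 8.220×10^17 = 2.99×10^-3 → 0.299 %.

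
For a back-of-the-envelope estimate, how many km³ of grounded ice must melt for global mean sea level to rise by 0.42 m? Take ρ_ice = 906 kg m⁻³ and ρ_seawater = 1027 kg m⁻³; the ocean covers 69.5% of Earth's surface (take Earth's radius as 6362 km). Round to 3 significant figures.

Required water volume = Δh × A = 0.42 m × 3.53×10^14 m² = 1.485×10^14 m³ = 1.485×10^5 km³.
Ice volume = water volume × ρ_w/ρ_ice = 1.485×10^5 × 1027/906 = 1.68×10^5 km³.

≈ 1.68×10^5 km³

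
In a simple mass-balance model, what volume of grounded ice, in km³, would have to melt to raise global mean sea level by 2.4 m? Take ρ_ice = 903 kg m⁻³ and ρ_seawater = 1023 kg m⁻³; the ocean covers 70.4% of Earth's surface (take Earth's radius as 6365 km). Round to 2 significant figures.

Required water volume = Δh × A = 2.4 m × 3.58×10^14 m² = 8.602×10^14 m³ = 8.602×10^5 km³.
Ice volume = water volume × ρ_w/ρ_ice = 8.602×10^5 × 1023/903 = 9.7×10^5 km³.

≈ 9.7×10^5 km³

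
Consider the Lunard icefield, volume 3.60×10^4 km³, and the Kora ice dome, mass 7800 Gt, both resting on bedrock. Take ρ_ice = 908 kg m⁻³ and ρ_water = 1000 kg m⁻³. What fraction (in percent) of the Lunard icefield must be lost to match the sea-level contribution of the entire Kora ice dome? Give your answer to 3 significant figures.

≈ 23.9 %

Equal sea-level rise means equal mass of meltwater, i.e. equal mass of ice lost.
Ice mass of Kora: 7.800×10^15 kg; ice mass of Lunard: 3.269×10^16 kg.
Fraction required = 7.800×10^15 / 3.269×10^16 = 0.239 → 23.9 %.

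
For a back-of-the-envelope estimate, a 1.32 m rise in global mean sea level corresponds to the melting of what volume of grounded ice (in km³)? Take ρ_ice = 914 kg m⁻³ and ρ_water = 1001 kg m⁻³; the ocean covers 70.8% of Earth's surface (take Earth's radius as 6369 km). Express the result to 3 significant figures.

≈ 5.22×10^5 km³

Required water volume = Δh × A = 1.32 m × 3.61×10^14 m² = 4.764×10^14 m³ = 4.764×10^5 km³.
Ice volume = water volume × ρ_w/ρ_ice = 4.764×10^5 × 1001/914 = 5.22×10^5 km³.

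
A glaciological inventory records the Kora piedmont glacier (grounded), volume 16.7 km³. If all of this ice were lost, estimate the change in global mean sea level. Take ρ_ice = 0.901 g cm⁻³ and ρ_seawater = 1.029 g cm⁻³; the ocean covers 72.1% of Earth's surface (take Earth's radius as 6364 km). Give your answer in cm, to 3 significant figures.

Kora: 16.7 km³ × (901/1029) = 14.62 km³ of water.
Spread over 3.67×10^14 m² of ocean, Δh = 1.462×10^10 / 3.67×10^14 = 3.98×10^-5 m = 3.98×10^-3 cm.

≈ 3.98×10^-3 cm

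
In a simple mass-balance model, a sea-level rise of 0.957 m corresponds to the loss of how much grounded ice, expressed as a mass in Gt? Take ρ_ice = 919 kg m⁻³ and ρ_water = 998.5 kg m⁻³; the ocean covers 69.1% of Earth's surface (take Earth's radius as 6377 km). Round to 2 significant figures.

≈ 3.4×10^5 Gt

Required water volume = Δh × A = 0.957 m × 3.53×10^14 m² = 3.379×10^14 m³.
ρ_w = 998.5 kg m⁻³, so the mass of water = 3.379×10^14 m³ × 998.5 kg m⁻³ = 3.374×10^17 kg = 3.4×10^5 Gt (and the same mass of ice, by conservation).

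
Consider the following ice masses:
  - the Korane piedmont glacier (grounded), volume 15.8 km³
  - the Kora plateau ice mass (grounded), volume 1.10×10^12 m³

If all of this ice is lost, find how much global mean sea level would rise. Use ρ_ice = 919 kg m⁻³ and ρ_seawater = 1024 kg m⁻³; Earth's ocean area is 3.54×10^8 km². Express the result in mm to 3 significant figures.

≈ 2.83 mm

Korane: 15.8 km³ × (919/1024) = 14.18 km³ of water.
Kora: 1.10×10^12 m³ × (919/1024) = 9.872×10^11 m³ of water.
Total added water ≈ 1.001×10^12 m³ over 3.54×10^14 m² → Δh = 2.83×10^-3 m = 2.83 mm.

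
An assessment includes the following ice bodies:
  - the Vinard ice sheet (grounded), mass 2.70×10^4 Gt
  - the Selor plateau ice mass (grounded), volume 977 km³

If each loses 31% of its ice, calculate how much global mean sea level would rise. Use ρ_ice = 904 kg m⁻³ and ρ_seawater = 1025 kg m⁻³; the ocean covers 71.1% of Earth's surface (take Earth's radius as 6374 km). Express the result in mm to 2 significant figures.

≈ 23 mm

Vinard: 0.31 × 2.70×10^4 Gt = 8.370×10^15 kg; dividing by ρ_w = 1025 kg m⁻³ gives 8.166×10^12 m³ of water.
Selor: 0.31 × 977 km³ × (904/1025) = 267.1 km³ of water.
Total added water ≈ 8.433×10^12 m³ over 3.63×10^14 m² → Δh = 0.0232 m = 23 mm.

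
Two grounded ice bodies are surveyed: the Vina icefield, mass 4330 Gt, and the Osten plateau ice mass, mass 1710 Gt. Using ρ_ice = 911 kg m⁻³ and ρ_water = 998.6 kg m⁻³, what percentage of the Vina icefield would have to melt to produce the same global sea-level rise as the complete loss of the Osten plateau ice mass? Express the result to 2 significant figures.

≈ 39 %

Equal sea-level rise means equal mass of meltwater, i.e. equal mass of ice lost.
Ice mass of Osten: 1.710×10^15 kg; ice mass of Vina: 4.330×10^15 kg.
Fraction required = 1.710×10^15 / 4.330×10^15 = 0.395 → 39 %.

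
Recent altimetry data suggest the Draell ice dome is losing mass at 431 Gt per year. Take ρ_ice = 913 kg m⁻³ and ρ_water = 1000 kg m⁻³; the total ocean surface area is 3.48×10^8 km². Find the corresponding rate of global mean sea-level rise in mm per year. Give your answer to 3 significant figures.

≈ 1.24 mm/yr

ρ_w = 1000 kg m⁻³. Annual water volume added = 431 Gt / ρ_w = 4.310×10^14 kg / 1000 kg m⁻³ = 4.310×10^11 m³.
Δh per year = 4.310×10^11 / 3.48×10^14 = 1.24×10^-3 m = 1.24 mm.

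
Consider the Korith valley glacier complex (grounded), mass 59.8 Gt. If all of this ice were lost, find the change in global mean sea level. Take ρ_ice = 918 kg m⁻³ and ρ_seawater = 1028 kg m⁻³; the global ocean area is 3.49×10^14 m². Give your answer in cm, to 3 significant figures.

Korith: 59.8 Gt = 5.980×10^13 kg; dividing by ρ_w = 1028 kg m⁻³ gives 5.817×10^10 m³ of water.
Spread over 3.49×10^14 m² of ocean, Δh = 5.817×10^10 / 3.49×10^14 = 1.67×10^-4 m = 0.0167 cm.

≈ 0.0167 cm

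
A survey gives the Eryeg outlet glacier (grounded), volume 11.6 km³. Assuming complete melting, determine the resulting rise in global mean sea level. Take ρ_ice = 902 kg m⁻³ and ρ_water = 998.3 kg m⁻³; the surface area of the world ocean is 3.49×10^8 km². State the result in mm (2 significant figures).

≈ 0.030 mm

Eryeg: 11.6 km³ × (902/998.3) = 10.48 km³ of water.
Spread over 3.49×10^14 m² of ocean, Δh = 1.048×10^10 / 3.49×10^14 = 3.00×10^-5 m = 0.030 mm.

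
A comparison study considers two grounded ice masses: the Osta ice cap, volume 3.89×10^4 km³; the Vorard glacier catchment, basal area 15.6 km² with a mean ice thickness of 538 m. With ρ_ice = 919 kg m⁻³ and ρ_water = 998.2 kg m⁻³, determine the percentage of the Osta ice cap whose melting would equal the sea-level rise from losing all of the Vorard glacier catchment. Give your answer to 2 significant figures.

Equal sea-level rise means equal mass of meltwater, i.e. equal mass of ice lost.
Ice mass of Vorard: 7.713×10^12 kg; ice mass of Osta: 3.575×10^16 kg.
Fraction required = 7.713×10^12 / 3.575×10^16 = 2.16×10^-4 → 0.022 %.

≈ 0.022 %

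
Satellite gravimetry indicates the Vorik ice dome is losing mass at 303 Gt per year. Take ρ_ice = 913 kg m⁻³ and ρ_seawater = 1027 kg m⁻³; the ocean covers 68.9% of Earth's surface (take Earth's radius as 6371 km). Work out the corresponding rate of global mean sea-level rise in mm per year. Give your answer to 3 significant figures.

ρ_w = 1027 kg m⁻³. Annual water volume added = 303 Gt / ρ_w = 3.030×10^14 kg / 1027 kg m⁻³ = 2.950×10^11 m³.
Δh per year = 2.950×10^11 / 3.51×10^14 = 8.40×10^-4 m = 0.840 mm.

≈ 0.840 mm/yr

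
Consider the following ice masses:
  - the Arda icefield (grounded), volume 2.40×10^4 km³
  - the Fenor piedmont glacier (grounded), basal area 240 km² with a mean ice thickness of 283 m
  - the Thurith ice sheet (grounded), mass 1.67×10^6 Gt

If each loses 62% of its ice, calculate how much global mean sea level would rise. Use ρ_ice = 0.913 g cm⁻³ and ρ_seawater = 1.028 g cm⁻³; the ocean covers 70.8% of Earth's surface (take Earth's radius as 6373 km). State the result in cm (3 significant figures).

Arda: 0.62 × 2.40×10^4 km³ × (913/1028) = 1.322×10^4 km³ of water.
Fenor: ice volume = 240 km² × 283 m = 67.92 km³; 0.62 × 67.92 × (913/1028) = 37.40 km³ of water.
Thurith: 0.62 × 1.67×10^6 Gt = 1.035×10^18 kg; dividing by ρ_w = 1.028 g cm⁻³ = 1028 kg m⁻³ gives 1.007×10^15 m³ of water.
Total added water ≈ 1.020×10^15 m³ over 3.61×10^14 m² → Δh = 2.82 m = 282 cm.

≈ 282 cm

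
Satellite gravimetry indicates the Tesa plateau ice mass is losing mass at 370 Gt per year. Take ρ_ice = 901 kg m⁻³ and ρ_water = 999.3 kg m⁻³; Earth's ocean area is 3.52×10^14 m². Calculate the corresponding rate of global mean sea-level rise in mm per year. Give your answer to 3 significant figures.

≈ 1.05 mm/yr

ρ_w = 999.3 kg m⁻³. Annual water volume added = 370 Gt / ρ_w = 3.700×10^14 kg / 999.3 kg m⁻³ = 3.703×10^11 m³.
Δh per year = 3.703×10^11 / 3.52×10^14 = 1.05×10^-3 m = 1.05 mm.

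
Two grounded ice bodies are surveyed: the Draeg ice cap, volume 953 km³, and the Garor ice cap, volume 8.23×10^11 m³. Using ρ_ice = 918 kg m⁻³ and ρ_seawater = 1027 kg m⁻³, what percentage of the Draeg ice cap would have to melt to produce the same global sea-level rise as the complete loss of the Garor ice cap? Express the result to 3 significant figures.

Equal sea-level rise means equal mass of meltwater, i.e. equal mass of ice lost.
Ice mass of Garor: 7.555×10^14 kg; ice mass of Draeg: 8.749×10^14 kg.
Fraction required = 7.555×10^14 / 8.749×10^14 = 0.864 → 86.4 %.

≈ 86.4 %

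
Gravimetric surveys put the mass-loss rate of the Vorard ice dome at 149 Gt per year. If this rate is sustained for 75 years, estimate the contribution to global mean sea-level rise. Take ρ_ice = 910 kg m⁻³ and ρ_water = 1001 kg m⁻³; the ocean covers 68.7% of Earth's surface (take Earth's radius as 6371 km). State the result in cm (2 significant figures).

≈ 3.2 cm

Total mass lost = 149 Gt/yr × 75 yr = 1.118×10^4 Gt = 1.118×10^16 kg.
ρ_w = 1001 kg m⁻³, so water volume = 1.118×10^16 / 1001 = 1.116×10^13 m³.
Δh = 1.116×10^13 / 3.50×10^14 = 0.0319 m = 3.2 cm.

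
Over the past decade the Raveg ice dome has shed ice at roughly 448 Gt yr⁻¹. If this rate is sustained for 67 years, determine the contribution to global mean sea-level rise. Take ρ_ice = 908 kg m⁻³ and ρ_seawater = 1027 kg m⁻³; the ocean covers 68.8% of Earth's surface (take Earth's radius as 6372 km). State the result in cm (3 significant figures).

Total mass lost = 448 Gt/yr × 67 yr = 3.002×10^4 Gt = 3.002×10^16 kg.
ρ_w = 1027 kg m⁻³, so water volume = 3.002×10^16 / 1027 = 2.923×10^13 m³.
Δh = 2.923×10^13 / 3.51×10^14 = 0.0833 m = 8.33 cm.

≈ 8.33 cm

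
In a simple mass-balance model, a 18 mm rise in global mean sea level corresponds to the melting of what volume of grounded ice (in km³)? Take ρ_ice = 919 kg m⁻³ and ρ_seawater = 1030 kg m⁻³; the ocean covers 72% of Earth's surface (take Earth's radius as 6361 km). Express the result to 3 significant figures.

≈ 7390 km³

Required water volume = Δh × A = 0.018 m × 3.66×10^14 m² = 6.590×10^12 m³ = 6590 km³.
Ice volume = water volume × ρ_w/ρ_ice = 6590 × 1030/919 = 7390 km³.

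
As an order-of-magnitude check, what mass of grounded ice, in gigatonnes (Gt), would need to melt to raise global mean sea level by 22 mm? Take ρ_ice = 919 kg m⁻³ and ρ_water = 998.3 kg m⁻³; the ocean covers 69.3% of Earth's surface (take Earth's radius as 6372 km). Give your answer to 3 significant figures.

≈ 7770 Gt

Required water volume = Δh × A = 0.022 m × 3.54×10^14 m² = 7.779×10^12 m³.
ρ_w = 998.3 kg m⁻³, so the mass of water = 7.779×10^12 m³ × 998.3 kg m⁻³ = 7.766×10^15 kg = 7770 Gt (and the same mass of ice, by conservation).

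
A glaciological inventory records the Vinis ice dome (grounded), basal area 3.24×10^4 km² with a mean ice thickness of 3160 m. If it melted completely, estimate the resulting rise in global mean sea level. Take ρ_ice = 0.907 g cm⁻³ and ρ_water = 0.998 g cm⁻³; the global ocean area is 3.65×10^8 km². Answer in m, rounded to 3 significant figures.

Vinis: ice volume = 3.24×10^4 km² × 3160 m = 1.024×10^5 km³; 1.024×10^5 × (907/998) = 9.305×10^4 km³ of water.
Spread over 3.65×10^14 m² of ocean, Δh = 9.305×10^13 / 3.65×10^14 = 0.255 m.

≈ 0.255 m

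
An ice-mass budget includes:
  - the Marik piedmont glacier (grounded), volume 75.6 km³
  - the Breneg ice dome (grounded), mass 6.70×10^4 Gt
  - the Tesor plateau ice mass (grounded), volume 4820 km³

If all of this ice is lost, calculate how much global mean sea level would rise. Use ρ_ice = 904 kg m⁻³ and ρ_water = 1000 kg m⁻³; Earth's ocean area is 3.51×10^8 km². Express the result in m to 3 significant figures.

≈ 0.203 m

Marik: 75.6 km³ × (904/1000) = 68.34 km³ of water.
Breneg: 6.70×10^4 Gt = 6.700×10^16 kg; dividing by ρ_w = 1000 kg m⁻³ gives 6.700×10^13 m³ of water.
Tesor: 4820 km³ × (904/1000) = 4357 km³ of water.
Total added water ≈ 7.143×10^13 m³ over 3.51×10^14 m² → Δh = 0.203 m.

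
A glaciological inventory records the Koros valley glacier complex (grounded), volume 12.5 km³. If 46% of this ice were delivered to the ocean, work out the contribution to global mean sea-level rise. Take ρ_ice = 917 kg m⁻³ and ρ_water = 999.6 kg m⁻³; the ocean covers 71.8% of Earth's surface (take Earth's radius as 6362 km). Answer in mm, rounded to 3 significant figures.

Koros: 0.46 × 12.5 km³ × (917/999.6) = 5.275 km³ of water.
Spread over 3.65×10^14 m² of ocean, Δh = 5.275×10^9 / 3.65×10^14 = 1.44×10^-5 m = 0.0144 mm.

≈ 0.0144 mm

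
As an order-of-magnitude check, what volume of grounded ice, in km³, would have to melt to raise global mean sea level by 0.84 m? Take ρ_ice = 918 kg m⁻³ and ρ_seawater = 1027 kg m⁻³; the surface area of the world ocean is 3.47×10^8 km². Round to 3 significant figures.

≈ 3.26×10^5 km³

Required water volume = Δh × A = 0.84 m × 3.47×10^14 m² = 2.915×10^14 m³ = 2.915×10^5 km³.
Ice volume = water volume × ρ_w/ρ_ice = 2.915×10^5 × 1027/918 = 3.26×10^5 km³.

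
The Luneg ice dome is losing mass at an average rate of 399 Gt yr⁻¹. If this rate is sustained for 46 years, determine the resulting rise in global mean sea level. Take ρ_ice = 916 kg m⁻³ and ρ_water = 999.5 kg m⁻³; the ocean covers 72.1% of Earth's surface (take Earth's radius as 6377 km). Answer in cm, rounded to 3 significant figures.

≈ 4.98 cm

Total mass lost = 399 Gt/yr × 46 yr = 1.835×10^4 Gt = 1.835×10^16 kg.
ρ_w = 999.5 kg m⁻³, so water volume = 1.835×10^16 / 999.5 = 1.836×10^13 m³.
Δh = 1.836×10^13 / 3.68×10^14 = 0.0498 m = 4.98 cm.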